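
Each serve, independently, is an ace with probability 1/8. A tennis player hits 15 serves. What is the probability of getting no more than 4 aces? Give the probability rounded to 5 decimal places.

0.96893

X ~ Binomial(15, 0.125); P(X ≤ 4) = Σ C(15,k) p^k (1−p)^(15−k) over k:
  k=0: C(15,0)·0.125^0·0.875^15 = 0.1349338
  k=1: C(15,1)·0.125^1·0.875^14 = 0.2891439
  k=2: C(15,2)·0.125^2·0.875^13 = 0.2891439
  k=3: C(15,3)·0.125^3·0.875^12 = 0.1789938
  k=4: C(15,4)·0.125^4·0.875^11 = 0.0767116
Total = 0.9689271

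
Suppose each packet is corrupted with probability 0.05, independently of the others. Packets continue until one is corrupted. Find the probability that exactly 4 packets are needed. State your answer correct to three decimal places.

Geometric (trials to first success), p = 0.05.
P(Y = 4) = (1−p)^3 · p = 0.85737 · 0.05 = 0.04287

0.043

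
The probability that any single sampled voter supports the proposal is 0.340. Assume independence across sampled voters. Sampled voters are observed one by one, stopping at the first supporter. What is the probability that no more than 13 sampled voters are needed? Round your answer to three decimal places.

Y = number of sampled voters to the first success; geometric, p = 0.34.
P(Y ≤ 13) = 1 − (1−p)^13 = 1 − 0.00451 = 0.99549

0.995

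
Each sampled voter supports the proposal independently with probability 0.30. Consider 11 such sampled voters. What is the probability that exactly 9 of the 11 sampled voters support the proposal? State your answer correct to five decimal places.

0.00053

X ~ Binomial(n=11, p=0.30).
P(X=9) = C(11,9) · p^9 · (1−p)^2
= 55 · 1.9683e-05 · 0.49 = 0.0005305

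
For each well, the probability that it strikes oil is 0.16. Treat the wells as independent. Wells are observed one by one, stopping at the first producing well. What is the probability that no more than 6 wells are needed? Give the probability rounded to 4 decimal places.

0.6487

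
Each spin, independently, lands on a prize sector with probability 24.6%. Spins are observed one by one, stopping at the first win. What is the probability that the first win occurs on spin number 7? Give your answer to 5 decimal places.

Geometric (trials to first success), p = 0.246.
P(Y = 7) = (1−p)^6 · p = 0.18375 · 0.246 = 0.0452026

0.04520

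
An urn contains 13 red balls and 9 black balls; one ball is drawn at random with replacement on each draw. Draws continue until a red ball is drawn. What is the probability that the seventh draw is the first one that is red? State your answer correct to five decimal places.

0.00277

Geometric (trials to first success), p = 0.590909.
P(Y = 7) = (1−p)^6 · p = 0.0046873 · 0.590909 = 0.0027697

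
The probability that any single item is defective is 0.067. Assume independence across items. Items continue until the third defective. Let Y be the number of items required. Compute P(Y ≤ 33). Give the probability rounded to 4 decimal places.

0.3821

Finishing within 33 items ⇔ at least 3 successes in the first 33. With X ~ Binomial(33, 0.067), P(Y ≤ 33) = 1 − P(X ≤ 2).
  k=0: C(33,0)·0.067^0·0.933^33 = 0.101413
  k=1: C(33,1)·0.067^1·0.933^32 = 0.240326
  k=2: C(33,2)·0.067^2·0.933^31 = 0.276131
1 − 0.617870 = 0.382130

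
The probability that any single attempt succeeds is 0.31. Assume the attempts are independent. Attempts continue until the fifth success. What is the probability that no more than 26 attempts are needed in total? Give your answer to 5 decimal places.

0.94038

Finishing within 26 attempts ⇔ at least 5 successes in the first 26. With X ~ Binomial(26, 0.31), P(Y ≤ 26) = 1 − P(X ≤ 4).
  k=0: C(26,0)·0.31^0·0.69^26 = 0.0000646
  k=1: C(26,1)·0.31^1·0.69^25 = 0.0007543
  k=2: C(26,2)·0.31^2·0.69^24 = 0.0042363
  k=3: C(26,3)·0.31^3·0.69^23 = 0.0152261
  k=4: C(26,4)·0.31^4·0.69^22 = 0.0393340
1 − 0.0596152 = 0.9403848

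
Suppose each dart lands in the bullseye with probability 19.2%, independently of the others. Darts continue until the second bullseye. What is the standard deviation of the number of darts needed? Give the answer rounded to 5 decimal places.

6.62094

Y = total darts until the second success; negative binomial with r=2, p=0.192.
SD(Y) = √[r(1−p)/p²] = √(43.8368056) = 6.6209369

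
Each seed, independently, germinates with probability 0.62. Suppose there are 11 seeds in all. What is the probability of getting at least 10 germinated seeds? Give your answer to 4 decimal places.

X ~ Binomial(11, 0.62); P(X ≥ 10) = Σ C(11,k) p^k (1−p)^(11−k) over k:
  k=10: C(11,10)·0.62^10·0.38^1 = 0.035083
  k=11: C(11,11)·0.62^11·0.38^0 = 0.005204
Total = 0.040286

0.0403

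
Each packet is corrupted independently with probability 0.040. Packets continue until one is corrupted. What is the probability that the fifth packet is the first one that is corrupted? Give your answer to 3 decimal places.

0.034

Geometric (trials to first success), p = 0.04.
P(Y = 5) = (1−p)^4 · p = 0.84935 · 0.04 = 0.03397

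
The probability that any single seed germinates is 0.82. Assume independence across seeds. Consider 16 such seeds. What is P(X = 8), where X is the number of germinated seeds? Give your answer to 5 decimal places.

0.00290

X ~ Binomial(n=16, p=0.82).
P(X=8) = C(16,8) · p^8 · (1−p)^8
= 12870 · 0.20441 · 1.102e-06 = 0.0028991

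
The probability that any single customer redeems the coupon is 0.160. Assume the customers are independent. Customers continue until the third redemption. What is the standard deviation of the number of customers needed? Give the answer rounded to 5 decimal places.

9.92157

Y = total customers until the third success; negative binomial with r=3, p=0.16.
SD(Y) = √[r(1−p)/p²] = √(98.4375000) = 9.9215674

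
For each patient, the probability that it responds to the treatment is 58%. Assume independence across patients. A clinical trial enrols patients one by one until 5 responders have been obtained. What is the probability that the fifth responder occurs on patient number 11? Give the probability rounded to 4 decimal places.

0.0757

Y = trial on which the fifth success occurs; negative binomial, r=5, p=0.58.
P(Y=11) = C(10,4) · p^5 · (1−p)^6
= 210 · 0.065636 · 0.005489 = 0.075658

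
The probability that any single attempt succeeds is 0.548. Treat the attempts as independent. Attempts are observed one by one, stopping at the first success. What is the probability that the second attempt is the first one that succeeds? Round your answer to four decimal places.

Geometric (trials to first success), p = 0.548.
P(Y = 2) = (1−p)^1 · p = 0.452 · 0.548 = 0.247696

0.2477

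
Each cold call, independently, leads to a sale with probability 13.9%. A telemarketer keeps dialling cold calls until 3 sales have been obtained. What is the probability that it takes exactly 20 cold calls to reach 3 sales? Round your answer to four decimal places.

Y = trial on which the third success occurs; negative binomial, r=3, p=0.139.
P(Y=20) = C(19,2) · p^3 · (1−p)^17
= 171 · 0.0026856 · 0.078533 = 0.036066

0.0361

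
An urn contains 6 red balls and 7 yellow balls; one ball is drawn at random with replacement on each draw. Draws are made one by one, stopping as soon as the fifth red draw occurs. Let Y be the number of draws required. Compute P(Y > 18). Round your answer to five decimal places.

0.03322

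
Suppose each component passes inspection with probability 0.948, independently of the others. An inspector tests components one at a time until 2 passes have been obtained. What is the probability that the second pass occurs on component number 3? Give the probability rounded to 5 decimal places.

Y = trial on which the second success occurs; negative binomial, r=2, p=0.948.
P(Y=3) = C(2,1) · p^2 · (1−p)^1
= 2 · 0.8987 · 0.052 = 0.0934652

0.09347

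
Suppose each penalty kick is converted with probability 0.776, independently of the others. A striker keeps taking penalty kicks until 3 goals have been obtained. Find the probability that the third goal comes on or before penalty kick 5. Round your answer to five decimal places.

Finishing within 5 penalty kicks ⇔ at least 3 successes in the first 5. With X ~ Binomial(5, 0.776), P(Y ≤ 5) = 1 − P(X ≤ 2).
  k=0: C(5,0)·0.776^0·0.224^5 = 0.0005639
  k=1: C(5,1)·0.776^1·0.224^4 = 0.0097684
  k=2: C(5,2)·0.776^2·0.224^3 = 0.0676811
1 − 0.0780135 = 0.9219865

0.92199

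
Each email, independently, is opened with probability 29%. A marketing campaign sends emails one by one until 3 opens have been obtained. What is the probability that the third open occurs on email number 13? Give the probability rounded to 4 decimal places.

0.0524

Y = trial on which the third success occurs; negative binomial, r=3, p=0.29.
P(Y=13) = C(12,2) · p^3 · (1−p)^10
= 66 · 0.024389 · 0.032552 = 0.052399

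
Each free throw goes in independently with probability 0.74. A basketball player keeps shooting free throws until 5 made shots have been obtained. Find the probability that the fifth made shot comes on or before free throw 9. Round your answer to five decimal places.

0.94287

Finishing within 9 free throws ⇔ at least 5 successes in the first 9. With X ~ Binomial(9, 0.74), P(Y ≤ 9) = 1 − P(X ≤ 4).
  k=0: C(9,0)·0.74^0·0.26^9 = 0.0000054
  k=1: C(9,1)·0.74^1·0.26^8 = 0.0001391
  k=2: C(9,2)·0.74^2·0.26^7 = 0.0015834
  k=3: C(9,3)·0.74^3·0.26^6 = 0.0105151
  k=4: C(9,4)·0.74^4·0.26^5 = 0.0448915
1 − 0.0571345 = 0.9428655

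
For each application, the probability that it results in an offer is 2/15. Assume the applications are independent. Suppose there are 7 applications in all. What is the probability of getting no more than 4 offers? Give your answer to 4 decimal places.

0.9993

X ~ Binomial(7, 0.133333); P(X ≤ 4) = Σ C(7,k) p^k (1−p)^(7−k) over k:
  k=0: C(7,0)·0.133333^0·0.866667^7 = 0.367252
  k=1: C(7,1)·0.133333^1·0.866667^6 = 0.395503
  k=2: C(7,2)·0.133333^2·0.866667^5 = 0.182540
  k=3: C(7,3)·0.133333^3·0.866667^4 = 0.046805
  k=4: C(7,4)·0.133333^4·0.866667^3 = 0.007201
Total = 0.999300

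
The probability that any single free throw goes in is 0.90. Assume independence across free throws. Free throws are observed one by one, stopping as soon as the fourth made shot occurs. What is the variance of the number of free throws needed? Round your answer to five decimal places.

Y = total free throws until the fourth success; negative binomial with r=4, p=0.90.
Var(Y) = r(1−p)/p² = 4·0.10 / 0.90² = 0.4938272

0.49383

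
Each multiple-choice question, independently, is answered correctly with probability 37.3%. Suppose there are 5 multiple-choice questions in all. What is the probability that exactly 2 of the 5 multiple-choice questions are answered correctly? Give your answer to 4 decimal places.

X ~ Binomial(n=5, p=0.373).
P(X=2) = C(5,2) · p^2 · (1−p)^3
= 10 · 0.13913 · 0.24649 = 0.342942

0.3429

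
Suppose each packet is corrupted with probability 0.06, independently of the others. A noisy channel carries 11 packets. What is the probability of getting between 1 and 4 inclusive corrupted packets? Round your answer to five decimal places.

0.49344

X ~ Binomial(11, 0.06); P(1 ≤ X ≤ 4) = Σ C(11,k) p^k (1−p)^(11−k) over k:
  k=1: C(11,1)·0.06^1·0.94^10 = 0.3554860
  k=2: C(11,2)·0.06^2·0.94^9 = 0.1134530
  k=3: C(11,3)·0.06^3·0.94^8 = 0.0217250
  k=4: C(11,4)·0.06^4·0.94^7 = 0.0027734
Total = 0.4934374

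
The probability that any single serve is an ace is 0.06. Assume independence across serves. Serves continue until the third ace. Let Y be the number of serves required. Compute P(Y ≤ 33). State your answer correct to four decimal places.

0.3177

Finishing within 33 serves ⇔ at least 3 successes in the first 33. With X ~ Binomial(33, 0.06), P(Y ≤ 33) = 1 − P(X ≤ 2).
  k=0: C(33,0)·0.06^0·0.94^33 = 0.129783
  k=1: C(33,1)·0.06^1·0.94^32 = 0.273374
  k=2: C(33,2)·0.06^2·0.94^31 = 0.279190
1 − 0.682347 = 0.317653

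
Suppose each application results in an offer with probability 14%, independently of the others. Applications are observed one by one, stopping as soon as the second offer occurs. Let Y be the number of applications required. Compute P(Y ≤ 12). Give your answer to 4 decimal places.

0.5166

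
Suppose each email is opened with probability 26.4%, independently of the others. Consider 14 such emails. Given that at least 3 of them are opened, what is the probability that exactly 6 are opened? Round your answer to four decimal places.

X ~ Binomial(14, 0.264). Want P(X=6 | X≥3) = P(X=6) / P(X≥3).
P(X=6) = C(14,6)·0.264^6·0.736^8 = 0.087539
P(X≥3) = 1 − 0.013686 − 0.068730 − 0.160244 = 0.757340
Ratio = 0.087539 / 0.757340 = 0.115587

0.1156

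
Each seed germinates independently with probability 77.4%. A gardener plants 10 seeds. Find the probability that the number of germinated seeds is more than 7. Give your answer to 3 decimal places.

X ~ Binomial(10, 0.774); P(X ≥ 8) = Σ C(10,k) p^k (1−p)^(10−k) over k:
  k=8: C(10,8)·0.774^8·0.226^2 = 0.29604
  k=9: C(10,9)·0.774^9·0.226^1 = 0.22531
  k=10: C(10,10)·0.774^10·0.226^0 = 0.07716
Total = 0.59852

0.599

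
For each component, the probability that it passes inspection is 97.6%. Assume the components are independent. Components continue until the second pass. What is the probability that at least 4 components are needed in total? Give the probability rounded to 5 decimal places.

0.00170

Needing more than 3 components ⇔ fewer than 2 successes in the first 3. With X ~ Binomial(3, 0.976), P(Y > 3) = P(X ≤ 1).
  k=0: C(3,0)·0.976^0·0.024^3 = 0.0000138
  k=1: C(3,1)·0.976^1·0.024^2 = 0.0016865
P(X ≤ 1) = 0.0017004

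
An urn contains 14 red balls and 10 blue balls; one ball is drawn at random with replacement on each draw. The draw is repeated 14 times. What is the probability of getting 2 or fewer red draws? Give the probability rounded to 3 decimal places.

0.001

X ~ Binomial(14, 0.583333); P(X ≤ 2) = Σ C(14,k) p^k (1−p)^(14−k) over k:
  k=0: C(14,0)·0.583333^0·0.416667^14 = 0.00000
  k=1: C(14,1)·0.583333^1·0.416667^13 = 0.00009
  k=2: C(14,2)·0.583333^2·0.416667^12 = 0.00085
Total = 0.00095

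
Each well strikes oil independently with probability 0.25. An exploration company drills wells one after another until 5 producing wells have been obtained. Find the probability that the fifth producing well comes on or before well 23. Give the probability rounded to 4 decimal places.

0.7168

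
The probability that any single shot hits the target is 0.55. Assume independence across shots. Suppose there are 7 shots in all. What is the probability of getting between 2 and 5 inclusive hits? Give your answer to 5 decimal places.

0.86188

X ~ Binomial(7, 0.55); P(2 ≤ X ≤ 5) = Σ C(7,k) p^k (1−p)^(7−k) over k:
  k=2: C(7,2)·0.55^2·0.45^5 = 0.1172215
  k=3: C(7,3)·0.55^3·0.45^4 = 0.2387845
  k=4: C(7,4)·0.55^4·0.45^3 = 0.2918477
  k=5: C(7,5)·0.55^5·0.45^2 = 0.2140217
Total = 0.8618754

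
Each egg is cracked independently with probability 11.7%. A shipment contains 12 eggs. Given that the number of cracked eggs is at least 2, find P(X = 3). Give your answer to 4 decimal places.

X ~ Binomial(12, 0.117). Want P(X=3 | X≥2) = P(X=3) / P(X≥2).
P(X=3) = C(12,3)·0.117^3·0.883^9 = 0.114981
P(X≥2) = 1 − 0.224661 − 0.357219 = 0.418119
Ratio = 0.114981 / 0.418119 = 0.274996

0.2750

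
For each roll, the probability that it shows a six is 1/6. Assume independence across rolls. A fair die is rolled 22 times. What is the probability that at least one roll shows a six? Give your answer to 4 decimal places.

0.9819

P(at least one) = 1 − P(none) = 1 − (1 − 0.166667)^22
= 1 − 0.018114 = 0.981886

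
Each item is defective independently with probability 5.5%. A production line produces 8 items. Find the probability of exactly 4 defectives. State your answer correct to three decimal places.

X ~ Binomial(n=8, p=0.055).
P(X=4) = C(8,4) · p^4 · (1−p)^4
= 70 · 9.1506e-06 · 0.79749 = 0.00051

0.001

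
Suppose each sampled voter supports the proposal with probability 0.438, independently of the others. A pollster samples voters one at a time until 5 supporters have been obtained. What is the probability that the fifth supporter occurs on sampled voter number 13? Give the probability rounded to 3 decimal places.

Y = trial on which the fifth success occurs; negative binomial, r=5, p=0.438.
P(Y=13) = C(12,4) · p^5 · (1−p)^8
= 495 · 0.01612 · 0.0099515 = 0.07941

0.079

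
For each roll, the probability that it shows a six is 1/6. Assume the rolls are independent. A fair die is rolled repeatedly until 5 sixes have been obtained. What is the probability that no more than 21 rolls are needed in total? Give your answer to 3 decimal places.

0.265

Finishing within 21 rolls ⇔ at least 5 successes in the first 21. With X ~ Binomial(21, 0.166667), P(Y ≤ 21) = 1 − P(X ≤ 4).
  k=0: C(21,0)·0.166667^0·0.833333^21 = 0.02174
  k=1: C(21,1)·0.166667^1·0.833333^20 = 0.09129
  k=2: C(21,2)·0.166667^2·0.833333^19 = 0.18259
  k=3: C(21,3)·0.166667^3·0.833333^18 = 0.23128
  k=4: C(21,4)·0.166667^4·0.833333^17 = 0.20815
1 − 0.73505 = 0.26495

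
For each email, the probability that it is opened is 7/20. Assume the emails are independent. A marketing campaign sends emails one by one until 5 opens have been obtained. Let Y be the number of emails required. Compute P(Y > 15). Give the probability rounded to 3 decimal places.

0.352

Needing more than 15 emails ⇔ fewer than 5 successes in the first 15. With X ~ Binomial(15, 0.35), P(Y > 15) = P(X ≤ 4).
  k=0: C(15,0)·0.35^0·0.65^15 = 0.00156
  k=1: C(15,1)·0.35^1·0.65^14 = 0.01262
  k=2: C(15,2)·0.35^2·0.65^13 = 0.04756
  k=3: C(15,3)·0.35^3·0.65^12 = 0.11096
  k=4: C(15,4)·0.35^4·0.65^11 = 0.17925
P(X ≤ 4) = 0.35194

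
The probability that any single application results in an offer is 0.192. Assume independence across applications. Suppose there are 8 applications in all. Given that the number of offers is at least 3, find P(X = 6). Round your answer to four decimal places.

0.0049

X ~ Binomial(8, 0.192). Want P(X=6 | X≥3) = P(X=6) / P(X≥3).
P(X=6) = C(8,6)·0.192^6·0.808^2 = 0.000916
P(X≥3) = 1 − 0.181673 − 0.345359 − 0.287229 = 0.185739
Ratio = 0.000916 / 0.185739 = 0.004930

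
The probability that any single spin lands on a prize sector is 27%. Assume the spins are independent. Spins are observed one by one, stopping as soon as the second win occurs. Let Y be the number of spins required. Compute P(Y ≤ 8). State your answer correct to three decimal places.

Finishing within 8 spins ⇔ at least 2 successes in the first 8. With X ~ Binomial(8, 0.27), P(Y ≤ 8) = 1 − P(X ≤ 1).
  k=0: C(8,0)·0.27^0·0.73^8 = 0.08065
  k=1: C(8,1)·0.27^1·0.73^7 = 0.23862
1 − 0.31927 = 0.68073

0.681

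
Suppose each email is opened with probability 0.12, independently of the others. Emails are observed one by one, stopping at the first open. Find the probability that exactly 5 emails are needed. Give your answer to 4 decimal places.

Geometric (trials to first success), p = 0.12.
P(Y = 5) = (1−p)^4 · p = 0.5997 · 0.12 = 0.071963

0.0720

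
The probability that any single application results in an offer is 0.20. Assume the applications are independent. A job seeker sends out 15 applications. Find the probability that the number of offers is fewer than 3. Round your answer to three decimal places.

0.398

X ~ Binomial(15, 0.20); P(X ≤ 2) = Σ C(15,k) p^k (1−p)^(15−k) over k:
  k=0: C(15,0)·0.20^0·0.80^15 = 0.03518
  k=1: C(15,1)·0.20^1·0.80^14 = 0.13194
  k=2: C(15,2)·0.20^2·0.80^13 = 0.23090
Total = 0.39802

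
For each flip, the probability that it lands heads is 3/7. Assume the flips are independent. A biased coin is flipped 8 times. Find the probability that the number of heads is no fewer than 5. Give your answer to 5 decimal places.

0.22100

X ~ Binomial(8, 0.428571); P(X ≥ 5) = Σ C(8,k) p^k (1−p)^(8−k) over k:
  k=5: C(8,5)·0.428571^5·0.571429^3 = 0.1510741
  k=6: C(8,6)·0.428571^6·0.571429^2 = 0.0566528
  k=7: C(8,7)·0.428571^7·0.571429^1 = 0.0121399
  k=8: C(8,8)·0.428571^8·0.571429^0 = 0.0011381
Total = 0.2210049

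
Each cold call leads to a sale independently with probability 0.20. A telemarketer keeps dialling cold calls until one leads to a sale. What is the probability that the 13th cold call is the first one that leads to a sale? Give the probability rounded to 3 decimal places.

0.014

Geometric (trials to first success), p = 0.20.
P(Y = 13) = (1−p)^12 · p = 0.068719 · 0.20 = 0.01374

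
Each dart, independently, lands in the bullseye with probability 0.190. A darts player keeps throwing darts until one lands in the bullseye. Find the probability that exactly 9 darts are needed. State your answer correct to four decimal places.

Geometric (trials to first success), p = 0.19.
P(Y = 9) = (1−p)^8 · p = 0.1853 · 0.19 = 0.035207

0.0352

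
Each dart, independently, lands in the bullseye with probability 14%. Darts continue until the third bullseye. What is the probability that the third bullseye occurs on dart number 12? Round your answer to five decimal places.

Y = trial on which the third success occurs; negative binomial, r=3, p=0.14.
P(Y=12) = C(11,2) · p^3 · (1−p)^9
= 55 · 0.002744 · 0.25733 = 0.0388359

0.03884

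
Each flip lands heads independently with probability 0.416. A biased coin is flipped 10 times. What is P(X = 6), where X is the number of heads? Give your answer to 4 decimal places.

0.1266

X ~ Binomial(n=10, p=0.416).
P(X=6) = C(10,6) · p^6 · (1−p)^4
= 210 · 0.0051827 · 0.11632 = 0.126599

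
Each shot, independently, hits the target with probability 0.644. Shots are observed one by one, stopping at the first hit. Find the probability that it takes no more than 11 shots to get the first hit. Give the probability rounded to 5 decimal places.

0.99999

Y = number of shots to the first success; geometric, p = 0.644.
P(Y ≤ 11) = 1 − (1−p)^11 = 1 − 0.0000116 = 0.9999884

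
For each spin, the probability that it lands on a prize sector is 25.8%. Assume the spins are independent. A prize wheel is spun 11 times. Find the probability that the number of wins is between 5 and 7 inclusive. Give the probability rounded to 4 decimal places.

X ~ Binomial(11, 0.258); P(5 ≤ X ≤ 7) = Σ C(11,k) p^k (1−p)^(11−k) over k:
  k=5: C(11,5)·0.258^5·0.742^6 = 0.088138
  k=6: C(11,6)·0.258^6·0.742^5 = 0.030646
  k=7: C(11,7)·0.258^7·0.742^4 = 0.007611
Total = 0.126396

0.1264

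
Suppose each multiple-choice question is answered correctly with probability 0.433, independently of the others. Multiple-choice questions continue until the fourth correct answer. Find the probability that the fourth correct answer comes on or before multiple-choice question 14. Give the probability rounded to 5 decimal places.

0.91947

Finishing within 14 multiple-choice questions ⇔ at least 4 successes in the first 14. With X ~ Binomial(14, 0.433), P(Y ≤ 14) = 1 − P(X ≤ 3).
  k=0: C(14,0)·0.433^0·0.567^14 = 0.0003549
  k=1: C(14,1)·0.433^1·0.567^13 = 0.0037949
  k=2: C(14,2)·0.433^2·0.567^12 = 0.0188371
  k=3: C(14,3)·0.433^3·0.567^11 = 0.0575412
1 − 0.0805281 = 0.9194719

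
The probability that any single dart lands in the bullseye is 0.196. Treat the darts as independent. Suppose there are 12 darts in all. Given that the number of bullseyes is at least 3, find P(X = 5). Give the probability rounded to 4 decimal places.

0.1164

X ~ Binomial(12, 0.196). Want P(X=5 | X≥3) = P(X=5) / P(X≥3).
P(X=5) = C(12,5)·0.196^5·0.804^7 = 0.049751
P(X≥3) = 1 − 0.072958 − 0.213429 − 0.286165 = 0.427448
Ratio = 0.049751 / 0.427448 = 0.116390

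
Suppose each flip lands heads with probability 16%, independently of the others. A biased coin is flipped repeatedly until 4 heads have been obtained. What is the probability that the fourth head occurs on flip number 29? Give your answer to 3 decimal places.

0.027

Y = trial on which the fourth success occurs; negative binomial, r=4, p=0.16.
P(Y=29) = C(28,3) · p^4 · (1−p)^25
= 3276 · 0.00065536 · 0.012793 = 0.02747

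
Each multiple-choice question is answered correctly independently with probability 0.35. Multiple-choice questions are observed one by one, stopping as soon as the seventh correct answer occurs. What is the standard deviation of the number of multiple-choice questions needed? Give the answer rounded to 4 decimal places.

Y = total multiple-choice questions until the seventh success; negative binomial with r=7, p=0.35.
SD(Y) = √[r(1−p)/p²] = √(37.142857) = 6.094494

6.0945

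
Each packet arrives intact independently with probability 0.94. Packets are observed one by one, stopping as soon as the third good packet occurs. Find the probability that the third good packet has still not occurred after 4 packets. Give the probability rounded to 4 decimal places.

0.0199

Needing more than 4 packets ⇔ fewer than 3 successes in the first 4. With X ~ Binomial(4, 0.94), P(Y > 4) = P(X ≤ 2).
  k=0: C(4,0)·0.94^0·0.06^4 = 0.000013
  k=1: C(4,1)·0.94^1·0.06^3 = 0.000812
  k=2: C(4,2)·0.94^2·0.06^2 = 0.019086
P(X ≤ 2) = 0.019911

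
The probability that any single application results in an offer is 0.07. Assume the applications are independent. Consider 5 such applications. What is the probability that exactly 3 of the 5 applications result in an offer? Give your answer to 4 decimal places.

X ~ Binomial(n=5, p=0.07).
P(X=3) = C(5,3) · p^3 · (1−p)^2
= 10 · 0.000343 · 0.8649 = 0.002967

0.0030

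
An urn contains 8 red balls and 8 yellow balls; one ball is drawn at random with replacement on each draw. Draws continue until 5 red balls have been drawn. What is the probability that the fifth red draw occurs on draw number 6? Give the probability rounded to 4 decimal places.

0.0781

Y = trial on which the fifth success occurs; negative binomial, r=5, p=0.50.
P(Y=6) = C(5,4) · p^5 · (1−p)^1
= 5 · 0.03125 · 0.5 = 0.078125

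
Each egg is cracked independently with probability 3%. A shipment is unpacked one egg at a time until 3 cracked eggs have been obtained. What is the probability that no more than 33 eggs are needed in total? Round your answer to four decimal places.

0.0756

Finishing within 33 eggs ⇔ at least 3 successes in the first 33. With X ~ Binomial(33, 0.03), P(Y ≤ 33) = 1 − P(X ≤ 2).
  k=0: C(33,0)·0.03^0·0.97^33 = 0.365988
  k=1: C(33,1)·0.03^1·0.97^32 = 0.373534
  k=2: C(33,2)·0.03^2·0.97^31 = 0.184842
1 − 0.924365 = 0.075635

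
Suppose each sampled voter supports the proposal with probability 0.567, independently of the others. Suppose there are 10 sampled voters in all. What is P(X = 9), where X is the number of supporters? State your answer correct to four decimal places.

0.0262

X ~ Binomial(n=10, p=0.567).
P(X=9) = C(10,9) · p^9 · (1−p)^1
= 10 · 0.0060569 · 0.433 = 0.026226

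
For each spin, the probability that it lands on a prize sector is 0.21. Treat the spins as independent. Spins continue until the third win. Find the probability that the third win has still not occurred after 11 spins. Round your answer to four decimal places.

Needing more than 11 spins ⇔ fewer than 3 successes in the first 11. With X ~ Binomial(11, 0.21), P(Y > 11) = P(X ≤ 2).
  k=0: C(11,0)·0.21^0·0.79^11 = 0.074799
  k=1: C(11,1)·0.21^1·0.79^10 = 0.218717
  k=2: C(11,2)·0.21^2·0.79^9 = 0.290700
P(X ≤ 2) = 0.584217

0.5842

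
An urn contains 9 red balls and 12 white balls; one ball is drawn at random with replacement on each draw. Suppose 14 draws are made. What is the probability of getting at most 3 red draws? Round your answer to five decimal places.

0.08559

X ~ Binomial(14, 0.428571); P(X ≤ 3) = Σ C(14,k) p^k (1−p)^(14−k) over k:
  k=0: C(14,0)·0.428571^0·0.571429^14 = 0.0003958
  k=1: C(14,1)·0.428571^1·0.571429^13 = 0.0041558
  k=2: C(14,2)·0.428571^2·0.571429^12 = 0.0202596
  k=3: C(14,3)·0.428571^3·0.571429^11 = 0.0607789
Total = 0.0855901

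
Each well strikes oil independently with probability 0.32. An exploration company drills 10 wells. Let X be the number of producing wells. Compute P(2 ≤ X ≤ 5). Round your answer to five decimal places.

X ~ Binomial(10, 0.32); P(2 ≤ X ≤ 5) = Σ C(10,k) p^k (1−p)^(10−k) over k:
  k=2: C(10,2)·0.32^2·0.68^8 = 0.2106608
  k=3: C(10,3)·0.32^3·0.68^7 = 0.2643587
  k=4: C(10,4)·0.32^4·0.68^6 = 0.2177071
  k=5: C(10,5)·0.32^5·0.68^5 = 0.1229405
Total = 0.8156671

0.81567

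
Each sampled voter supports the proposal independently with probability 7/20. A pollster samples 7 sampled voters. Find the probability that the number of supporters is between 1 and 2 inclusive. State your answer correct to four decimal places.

X ~ Binomial(7, 0.35); P(1 ≤ X ≤ 2) = Σ C(7,k) p^k (1−p)^(7−k) over k:
  k=1: C(7,1)·0.35^1·0.65^6 = 0.184776
  k=2: C(7,2)·0.35^2·0.65^5 = 0.298485
Total = 0.483261

0.4833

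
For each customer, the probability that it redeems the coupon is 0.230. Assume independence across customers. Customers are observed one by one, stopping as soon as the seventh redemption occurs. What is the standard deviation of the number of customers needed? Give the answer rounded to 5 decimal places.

Y = total customers until the seventh success; negative binomial with r=7, p=0.23.
SD(Y) = √[r(1−p)/p²] = √(101.8903592) = 10.0940754

10.09408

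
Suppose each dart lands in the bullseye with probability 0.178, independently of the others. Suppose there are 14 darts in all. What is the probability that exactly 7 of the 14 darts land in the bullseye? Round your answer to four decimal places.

0.0049

X ~ Binomial(n=14, p=0.178).
P(X=7) = C(14,7) · p^7 · (1−p)^7
= 3432 · 5.6616e-06 · 0.25357 = 0.004927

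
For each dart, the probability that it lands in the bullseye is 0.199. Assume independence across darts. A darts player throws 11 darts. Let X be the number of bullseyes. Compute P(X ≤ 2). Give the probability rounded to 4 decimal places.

0.6207

X ~ Binomial(11, 0.199); P(X ≤ 2) = Σ C(11,k) p^k (1−p)^(11−k) over k:
  k=0: C(11,0)·0.199^0·0.801^11 = 0.087088
  k=1: C(11,1)·0.199^1·0.801^10 = 0.237997
  k=2: C(11,2)·0.199^2·0.801^9 = 0.295639
Total = 0.620723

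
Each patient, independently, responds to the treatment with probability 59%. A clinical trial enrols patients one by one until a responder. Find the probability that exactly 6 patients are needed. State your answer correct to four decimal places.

0.0068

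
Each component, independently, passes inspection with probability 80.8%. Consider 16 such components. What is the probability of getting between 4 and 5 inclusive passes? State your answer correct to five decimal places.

X ~ Binomial(16, 0.808); P(4 ≤ X ≤ 5) = Σ C(16,k) p^k (1−p)^(16−k) over k:
  k=4: C(16,4)·0.808^4·0.192^12 = 0.0000019
  k=5: C(16,5)·0.808^5·0.192^11 = 0.0000197
Total = 0.0000216

0.00002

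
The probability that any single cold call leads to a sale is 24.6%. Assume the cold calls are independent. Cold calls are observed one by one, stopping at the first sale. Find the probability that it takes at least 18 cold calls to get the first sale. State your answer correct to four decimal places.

Y = number of cold calls to the first success; geometric, p = 0.246.
P(Y > 17) = P(first 17 all fail) = (1−p)^17 = 0.008228

0.0082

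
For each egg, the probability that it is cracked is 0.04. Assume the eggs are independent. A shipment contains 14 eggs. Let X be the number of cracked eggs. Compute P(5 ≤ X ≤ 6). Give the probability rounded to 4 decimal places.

X ~ Binomial(14, 0.04); P(5 ≤ X ≤ 6) = Σ C(14,k) p^k (1−p)^(14−k) over k:
  k=5: C(14,5)·0.04^5·0.96^9 = 0.000142
  k=6: C(14,6)·0.04^6·0.96^8 = 0.000009
Total = 0.000151

0.0002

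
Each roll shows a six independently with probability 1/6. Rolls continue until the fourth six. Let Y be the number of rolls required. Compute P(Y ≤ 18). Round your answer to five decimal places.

0.35215

Finishing within 18 rolls ⇔ at least 4 successes in the first 18. With X ~ Binomial(18, 0.166667), P(Y ≤ 18) = 1 − P(X ≤ 3).
  k=0: C(18,0)·0.166667^0·0.833333^18 = 0.0375610
  k=1: C(18,1)·0.166667^1·0.833333^17 = 0.1352197
  k=2: C(18,2)·0.166667^2·0.833333^16 = 0.2298735
  k=3: C(18,3)·0.166667^3·0.833333^15 = 0.2451984
1 − 0.6478528 = 0.3521472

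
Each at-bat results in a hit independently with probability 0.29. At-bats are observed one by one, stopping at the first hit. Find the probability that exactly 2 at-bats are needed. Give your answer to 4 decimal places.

0.2059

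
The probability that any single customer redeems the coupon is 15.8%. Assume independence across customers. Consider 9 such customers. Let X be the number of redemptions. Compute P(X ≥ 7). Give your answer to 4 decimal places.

X ~ Binomial(9, 0.158); P(X ≥ 7) = Σ C(9,k) p^k (1−p)^(9−k) over k:
  k=7: C(9,7)·0.158^7·0.842^2 = 0.000063
  k=8: C(9,8)·0.158^8·0.842^1 = 0.000003
  k=9: C(9,9)·0.158^9·0.842^0 = 0.000000
Total = 0.000066

0.0001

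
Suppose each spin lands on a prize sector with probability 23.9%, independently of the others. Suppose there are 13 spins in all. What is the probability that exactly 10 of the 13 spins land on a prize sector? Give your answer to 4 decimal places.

0.0001

X ~ Binomial(n=13, p=0.239).
P(X=10) = C(13,10) · p^10 · (1−p)^3
= 286 · 6.0811e-07 · 0.44071 = 0.000077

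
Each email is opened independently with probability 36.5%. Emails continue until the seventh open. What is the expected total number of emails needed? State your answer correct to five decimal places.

Y = total emails until the seventh success; negative binomial with r=7, p=0.365.
E[Y] = r / p = 7 / 0.365 = 19.1780822

19.17808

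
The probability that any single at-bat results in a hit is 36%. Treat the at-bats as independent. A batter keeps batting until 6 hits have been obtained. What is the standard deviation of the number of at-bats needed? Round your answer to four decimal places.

Y = total at-bats until the sixth success; negative binomial with r=6, p=0.36.
SD(Y) = √[r(1−p)/p²] = √(29.629630) = 5.443311

5.4433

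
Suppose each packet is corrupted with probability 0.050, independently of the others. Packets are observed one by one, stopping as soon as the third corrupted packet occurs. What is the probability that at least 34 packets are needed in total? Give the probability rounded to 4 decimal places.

0.7728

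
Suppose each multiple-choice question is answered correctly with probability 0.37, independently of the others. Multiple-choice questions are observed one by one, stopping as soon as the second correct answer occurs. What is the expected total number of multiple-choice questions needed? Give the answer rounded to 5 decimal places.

Y = total multiple-choice questions until the second success; negative binomial with r=2, p=0.37.
E[Y] = r / p = 2 / 0.37 = 5.4054054

5.40541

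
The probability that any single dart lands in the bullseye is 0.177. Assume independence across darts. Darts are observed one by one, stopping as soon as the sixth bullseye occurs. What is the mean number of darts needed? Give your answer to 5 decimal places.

33.89831

Y = total darts until the sixth success; negative binomial with r=6, p=0.177.
E[Y] = r / p = 6 / 0.177 = 33.8983051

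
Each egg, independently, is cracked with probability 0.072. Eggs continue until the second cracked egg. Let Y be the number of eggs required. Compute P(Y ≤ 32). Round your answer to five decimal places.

0.68124

Finishing within 32 eggs ⇔ at least 2 successes in the first 32. With X ~ Binomial(32, 0.072), P(Y ≤ 32) = 1 − P(X ≤ 1).
  k=0: C(32,0)·0.072^0·0.928^32 = 0.0915241
  k=1: C(32,1)·0.072^1·0.928^31 = 0.2272321
1 − 0.3187562 = 0.6812438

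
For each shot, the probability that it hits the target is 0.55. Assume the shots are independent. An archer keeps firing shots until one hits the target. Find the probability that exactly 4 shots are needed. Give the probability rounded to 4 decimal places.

0.0501

Geometric (trials to first success), p = 0.55.
P(Y = 4) = (1−p)^3 · p = 0.091125 · 0.55 = 0.050119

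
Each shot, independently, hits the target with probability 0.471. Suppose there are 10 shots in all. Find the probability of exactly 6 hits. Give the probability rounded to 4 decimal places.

X ~ Binomial(n=10, p=0.471).
P(X=6) = C(10,6) · p^6 · (1−p)^4
= 210 · 0.010918 · 0.078311 = 0.179543

0.1795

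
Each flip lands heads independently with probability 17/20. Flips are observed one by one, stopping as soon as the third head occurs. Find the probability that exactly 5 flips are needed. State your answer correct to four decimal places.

0.0829

Y = trial on which the third success occurs; negative binomial, r=3, p=0.85.
P(Y=5) = C(4,2) · p^3 · (1−p)^2
= 6 · 0.61413 · 0.0225 = 0.082907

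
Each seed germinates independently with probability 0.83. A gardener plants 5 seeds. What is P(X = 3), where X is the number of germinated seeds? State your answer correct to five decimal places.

0.16525

X ~ Binomial(n=5, p=0.83).
P(X=3) = C(5,3) · p^3 · (1−p)^2
= 10 · 0.57179 · 0.0289 = 0.1652464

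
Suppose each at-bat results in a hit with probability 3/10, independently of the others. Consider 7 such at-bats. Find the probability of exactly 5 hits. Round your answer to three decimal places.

0.025

X ~ Binomial(n=7, p=0.30).
P(X=5) = C(7,5) · p^5 · (1−p)^2
= 21 · 0.00243 · 0.49 = 0.02500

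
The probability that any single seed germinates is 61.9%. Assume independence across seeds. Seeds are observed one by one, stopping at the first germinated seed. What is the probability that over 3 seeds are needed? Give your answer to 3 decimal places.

Y = number of seeds to the first success; geometric, p = 0.619.
P(Y > 3) = P(first 3 all fail) = (1−p)^3 = 0.05531

0.055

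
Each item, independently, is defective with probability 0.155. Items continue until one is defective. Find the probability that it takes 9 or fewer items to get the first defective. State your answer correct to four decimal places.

0.7804

Y = number of items to the first success; geometric, p = 0.155.
P(Y ≤ 9) = 1 − (1−p)^9 = 1 − 0.219639 = 0.780361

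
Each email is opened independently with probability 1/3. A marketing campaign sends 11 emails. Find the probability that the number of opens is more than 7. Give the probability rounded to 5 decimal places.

X ~ Binomial(11, 0.333333); P(X ≥ 8) = Σ C(11,k) p^k (1−p)^(11−k) over k:
  k=8: C(11,8)·0.333333^8·0.666667^3 = 0.0074514
  k=9: C(11,9)·0.333333^9·0.666667^2 = 0.0012419
  k=10: C(11,10)·0.333333^10·0.666667^1 = 0.0001242
  k=11: C(11,11)·0.333333^11·0.666667^0 = 0.0000056
Total = 0.0088232

0.00882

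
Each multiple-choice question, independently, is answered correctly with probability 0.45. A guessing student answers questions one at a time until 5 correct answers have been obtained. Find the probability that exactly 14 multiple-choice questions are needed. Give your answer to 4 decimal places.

0.0608

Y = trial on which the fifth success occurs; negative binomial, r=5, p=0.45.
P(Y=14) = C(13,4) · p^5 · (1−p)^9
= 715 · 0.018453 · 0.0046054 = 0.060762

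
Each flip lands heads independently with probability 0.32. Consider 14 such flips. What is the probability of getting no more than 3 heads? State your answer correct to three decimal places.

X ~ Binomial(14, 0.32); P(X ≤ 3) = Σ C(14,k) p^k (1−p)^(14−k) over k:
  k=0: C(14,0)·0.32^0·0.68^14 = 0.00452
  k=1: C(14,1)·0.32^1·0.68^13 = 0.02978
  k=2: C(14,2)·0.32^2·0.68^12 = 0.09109
  k=3: C(14,3)·0.32^3·0.68^11 = 0.17145
Total = 0.29684

0.297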